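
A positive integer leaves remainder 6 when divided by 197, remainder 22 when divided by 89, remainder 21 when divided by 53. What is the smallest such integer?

709797

The moduli are pairwise coprime; N = 197·89·53 = 929249.
N/197 = 4717; 4717 ≡ 186 (mod 197); 186·179 ≡ 1, so inverse 179.
N/89 = 10441; 10441 ≡ 28 (mod 89); 28·35 ≡ 1, so inverse 35.
N/53 = 17533; 17533 ≡ 43 (mod 53); 43·37 ≡ 1, so inverse 37.
x ≡ 6·4717·179 + 22·10441·35 + 21·17533·37 = 26728769.
26728769 mod 929249 = 709797.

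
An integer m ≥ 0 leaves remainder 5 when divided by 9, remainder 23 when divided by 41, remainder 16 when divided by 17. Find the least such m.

The moduli are pairwise coprime; N = 9·41·17 = 6273.
N/9 = 697; 697 ≡ 4 (mod 9); 4·7 ≡ 1, so inverse 7.
N/41 = 153; 153 ≡ 30 (mod 41); 30·26 ≡ 1, so inverse 26.
N/17 = 369; 369 ≡ 12 (mod 17); 12·10 ≡ 1, so inverse 10.
m ≡ 5·697·7 + 23·153·26 + 16·369·10 = 174929.
174929 mod 6273 = 5558.

5558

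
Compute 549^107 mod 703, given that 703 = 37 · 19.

Mod 37: 549 ≡ 31; by Fermat, exponent reduces to 107 mod 36 = 35; 31^35 ≡ 6 (mod 37).
Mod 19: 549 ≡ 17; by Fermat, exponent reduces to 107 mod 18 = 17; 17^17 ≡ 9 (mod 19).
Combine by CRT: x ≡ 6 (mod 37), x ≡ 9 (mod 19) ⇒ x ≡ 598 (mod 703).

598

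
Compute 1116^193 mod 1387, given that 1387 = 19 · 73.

21

Mod 19: 1116 ≡ 14; by Fermat, exponent reduces to 193 mod 18 = 13; 14^13 ≡ 2 (mod 19).
Mod 73: 1116 ≡ 21; by Fermat, exponent reduces to 193 mod 72 = 49; 21^49 ≡ 21 (mod 73).
Combine by CRT: x ≡ 2 (mod 19), x ≡ 21 (mod 73) ⇒ x ≡ 21 (mod 1387).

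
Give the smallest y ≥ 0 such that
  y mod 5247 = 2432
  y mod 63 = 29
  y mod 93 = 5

789482

gcd(5247, 63) = 9 and 9 | (29 − 2432), so the pair is consistent; merging gives y ≡ 18173 (mod 36729), where 36729 = lcm(5247, 63).
gcd(36729, 93) = 3 and 3 | (5 − 18173), so the pair is consistent; merging gives y ≡ 789482 (mod 1138599), where 1138599 = lcm(36729, 93).
The solution is unique modulo lcm(5247, 63, 93) = 1138599.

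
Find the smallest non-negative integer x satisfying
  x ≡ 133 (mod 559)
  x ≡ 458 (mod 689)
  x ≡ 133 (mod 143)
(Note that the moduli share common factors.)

43176

gcd(559, 689) = 13 and 13 | (458 − 133), so the pair is consistent; merging gives x ≡ 13549 (mod 29627), where 29627 = lcm(559, 689).
gcd(29627, 143) = 13 and 13 | (133 − 13549), so the pair is consistent; merging gives x ≡ 43176 (mod 325897), where 325897 = lcm(29627, 143).
The solution is unique modulo lcm(559, 689, 143) = 325897.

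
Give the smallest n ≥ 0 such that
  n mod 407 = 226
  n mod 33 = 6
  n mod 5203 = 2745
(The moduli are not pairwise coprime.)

127617

Combine the congruences pairwise.
gcd(407, 33) = 11 and 11 | (6 − 226), so the pair is consistent; merging gives n ≡ 633 (mod 1221), where 1221 = lcm(407, 33).
gcd(1221, 5203) = 11 and 11 | (2745 − 633), so the pair is consistent; merging gives n ≡ 127617 (mod 577533), where 577533 = lcm(1221, 5203).
The solution is unique modulo lcm(407, 33, 5203) = 577533.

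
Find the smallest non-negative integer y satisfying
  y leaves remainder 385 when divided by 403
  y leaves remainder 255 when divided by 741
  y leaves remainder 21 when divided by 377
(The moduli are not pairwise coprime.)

gcd(403, 741) = 13 and 13 | (255 − 385), so the pair is consistent; merging gives y ≡ 21744 (mod 22971), where 22971 = lcm(403, 741).
gcd(22971, 377) = 13 and 13 | (21 − 21744), so the pair is consistent; merging gives y ≡ 228483 (mod 666159), where 666159 = lcm(22971, 377).
The solution is unique modulo lcm(403, 741, 377) = 666159.

228483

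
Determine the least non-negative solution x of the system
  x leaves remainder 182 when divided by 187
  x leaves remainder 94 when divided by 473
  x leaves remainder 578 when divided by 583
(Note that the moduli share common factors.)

168482

gcd(187, 473) = 11 and 11 | (94 − 182), so the pair is consistent; merging gives x ≡ 7662 (mod 8041), where 8041 = lcm(187, 473).
gcd(8041, 583) = 11 and 11 | (578 − 7662), so the pair is consistent; merging gives x ≡ 168482 (mod 426173), where 426173 = lcm(8041, 583).
The solution is unique modulo lcm(187, 473, 583) = 426173.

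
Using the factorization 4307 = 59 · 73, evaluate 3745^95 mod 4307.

Mod 59: 3745 ≡ 28; by Fermat, exponent reduces to 95 mod 58 = 37; 28^37 ≡ 36 (mod 59).
Mod 73: 3745 ≡ 22; by Fermat, exponent reduces to 95 mod 72 = 23; 22^23 ≡ 10 (mod 73).
Combine by CRT: x ≡ 36 (mod 59), x ≡ 10 (mod 73) ⇒ x ≡ 3222 (mod 4307).

3222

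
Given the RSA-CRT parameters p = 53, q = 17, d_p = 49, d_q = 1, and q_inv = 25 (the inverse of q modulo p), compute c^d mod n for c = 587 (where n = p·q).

m₁ = c^(d_p) mod p: c ≡ 4 (mod 53), and 4^49 mod 53 = 29.
m₂ = c^(d_q) mod q: c ≡ 9 (mod 17), and 9^1 mod 17 = 9.
h = q_inv·(m₁ − m₂) mod p = 25·(29 − 9) mod 53 = 23.
m = m₂ + h·q = 9 + 23·17 = 400.

400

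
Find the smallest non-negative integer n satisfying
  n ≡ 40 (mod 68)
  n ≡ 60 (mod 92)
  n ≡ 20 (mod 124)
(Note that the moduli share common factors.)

Combine the congruences pairwise.
gcd(68, 92) = 4 and 4 | (60 − 40), so the pair is consistent; merging gives n ≡ 244 (mod 1564), where 1564 = lcm(68, 92).
gcd(1564, 124) = 4 and 4 | (20 − 244), so the pair is consistent; merging gives n ≡ 23704 (mod 48484), where 48484 = lcm(1564, 124).
The solution is unique modulo lcm(68, 92, 124) = 48484.

23704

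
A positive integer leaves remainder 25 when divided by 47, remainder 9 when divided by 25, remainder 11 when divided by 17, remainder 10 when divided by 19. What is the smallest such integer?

The moduli are pairwise coprime; N = 47·25·17·19 = 379525.
N/47 = 8075; 8075 ≡ 38 (mod 47); 38·26 ≡ 1, so inverse 26.
N/25 = 15181; 15181 ≡ 6 (mod 25); 6·21 ≡ 1, so inverse 21.
N/17 = 22325; 22325 ≡ 4 (mod 17); 4·13 ≡ 1, so inverse 13.
N/19 = 19975; 19975 ≡ 6 (mod 19); 6·16 ≡ 1, so inverse 16.
x ≡ 25·8075·26 + 9·15181·21 + 11·22325·13 + 10·19975·16 = 14506434.
14506434 mod 379525 = 84484.

84484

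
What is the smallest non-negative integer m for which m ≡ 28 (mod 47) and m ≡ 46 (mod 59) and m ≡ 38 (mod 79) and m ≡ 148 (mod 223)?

18333647

From m ≡ 28 (mod 47) write m = 28 + 47t. Substituting into m ≡ 46 (mod 59) gives 47t ≡ 18 (mod 59), and since 47⁻¹ ≡ 54 (mod 59), t ≡ 28. Hence m ≡ 28 + 47·28 = 1344 (mod 2773).
From m ≡ 1344 (mod 2773) write m = 1344 + 2773t. Substituting into m ≡ 38 (mod 79) gives 2773t ≡ 37 (mod 79), and since 8⁻¹ ≡ 10 (mod 79), t ≡ 54. Hence m ≡ 1344 + 2773·54 = 151086 (mod 219067).
From m ≡ 151086 (mod 219067) write m = 151086 + 219067t. Substituting into m ≡ 148 (mod 223) gives 219067t ≡ 33 (mod 223), and since 81⁻¹ ≡ 212 (mod 223), t ≡ 83. Hence m ≡ 151086 + 219067·83 = 18333647 (mod 48851941).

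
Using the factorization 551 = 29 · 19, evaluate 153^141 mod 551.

153

Mod 29: 153 ≡ 8; by Fermat, exponent reduces to 141 mod 28 = 1; 8^1 ≡ 8 (mod 29).
Mod 19: 153 ≡ 1; by Fermat, exponent reduces to 141 mod 18 = 15; 1^15 ≡ 1 (mod 19).
Combine by CRT: x ≡ 8 (mod 29), x ≡ 1 (mod 19) ⇒ x ≡ 153 (mod 551).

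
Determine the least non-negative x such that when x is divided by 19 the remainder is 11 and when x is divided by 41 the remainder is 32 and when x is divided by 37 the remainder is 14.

The moduli are pairwise coprime; N = 19·41·37 = 28823.
N/19 = 1517; 1517 ≡ 16 (mod 19); 16·6 ≡ 1, so inverse 6.
N/41 = 703; 703 ≡ 6 (mod 41); 6·7 ≡ 1, so inverse 7.
N/37 = 779; 779 ≡ 2 (mod 37); 2·19 ≡ 1, so inverse 19.
x ≡ 11·1517·6 + 32·703·7 + 14·779·19 = 464808.
464808 mod 28823 = 3640.

3640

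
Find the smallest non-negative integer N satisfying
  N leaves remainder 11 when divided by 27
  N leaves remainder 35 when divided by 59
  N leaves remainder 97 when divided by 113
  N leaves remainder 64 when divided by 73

The moduli are pairwise coprime; M = 27·59·113·73 = 13140657.
M/27 = 486691; 486691 ≡ 16 (mod 27); 16·22 ≡ 1, so inverse 22.
M/59 = 222723; 222723 ≡ 57 (mod 59); 57·29 ≡ 1, so inverse 29.
M/113 = 116289; 116289 ≡ 12 (mod 113); 12·66 ≡ 1, so inverse 66.
M/73 = 180009; 180009 ≡ 64 (mod 73); 64·8 ≡ 1, so inverse 8.
N ≡ 11·486691·22 + 35·222723·29 + 97·116289·66 + 64·180009·8 = 1180489853.
1180489853 mod 13140657 = 10971380.

10971380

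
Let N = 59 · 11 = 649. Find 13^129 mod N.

Mod 59: 13 ≡ 13; by Fermat, exponent reduces to 129 mod 58 = 13; 13^13 ≡ 32 (mod 59).
Mod 11: 13 ≡ 2; by Fermat, exponent reduces to 129 mod 10 = 9; 2^9 ≡ 6 (mod 11).
Combine by CRT: x ≡ 32 (mod 59), x ≡ 6 (mod 11) ⇒ x ≡ 622 (mod 649).

622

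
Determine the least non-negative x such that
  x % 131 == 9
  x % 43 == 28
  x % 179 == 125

927882

The moduli are pairwise coprime; N = 131·43·179 = 1008307.
N/131 = 7697; 7697 ≡ 99 (mod 131); 99·45 ≡ 1, so inverse 45.
N/43 = 23449; 23449 ≡ 14 (mod 43); 14·40 ≡ 1, so inverse 40.
N/179 = 5633; 5633 ≡ 84 (mod 179); 84·130 ≡ 1, so inverse 130.
x ≡ 9·7697·45 + 28·23449·40 + 125·5633·130 = 120916415.
120916415 mod 1008307 = 927882.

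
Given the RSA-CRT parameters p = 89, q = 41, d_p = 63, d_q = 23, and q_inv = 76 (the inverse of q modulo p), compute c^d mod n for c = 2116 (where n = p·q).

3284

m₁ = c^(d_p) mod p: c ≡ 69 (mod 89), and 69^63 mod 89 = 80.
m₂ = c^(d_q) mod q: c ≡ 25 (mod 41), and 25^23 mod 41 = 4.
h = q_inv·(m₁ − m₂) mod p = 76·(80 − 4) mod 89 = 80.
m = m₂ + h·q = 4 + 80·41 = 3284.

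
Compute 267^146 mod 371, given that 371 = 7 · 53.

78

Mod 7: 267 ≡ 1; by Fermat, exponent reduces to 146 mod 6 = 2; 1^2 ≡ 1 (mod 7).
Mod 53: 267 ≡ 2; by Fermat, exponent reduces to 146 mod 52 = 42; 2^42 ≡ 25 (mod 53).
Combine by CRT: x ≡ 1 (mod 7), x ≡ 25 (mod 53) ⇒ x ≡ 78 (mod 371).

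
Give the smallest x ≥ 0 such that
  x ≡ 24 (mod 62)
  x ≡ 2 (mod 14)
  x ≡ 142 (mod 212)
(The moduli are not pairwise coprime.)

gcd(62, 14) = 2 and 2 | (2 − 24), so the pair is consistent; merging gives x ≡ 86 (mod 434), where 434 = lcm(62, 14).
gcd(434, 212) = 2 and 2 | (142 − 86), so the pair is consistent; merging gives x ≡ 20918 (mod 46004), where 46004 = lcm(434, 212).
The solution is unique modulo lcm(62, 14, 212) = 46004.

20918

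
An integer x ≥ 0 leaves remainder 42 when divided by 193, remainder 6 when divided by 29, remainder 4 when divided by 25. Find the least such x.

The moduli are pairwise coprime; N = 193·29·25 = 139925.
N/193 = 725; 725 ≡ 146 (mod 193); 146·78 ≡ 1, so inverse 78.
N/29 = 4825; 4825 ≡ 11 (mod 29); 11·8 ≡ 1, so inverse 8.
N/25 = 5597; 5597 ≡ 22 (mod 25); 22·8 ≡ 1, so inverse 8.
x ≡ 42·725·78 + 6·4825·8 + 4·5597·8 = 2785804.
2785804 mod 139925 = 127229.

127229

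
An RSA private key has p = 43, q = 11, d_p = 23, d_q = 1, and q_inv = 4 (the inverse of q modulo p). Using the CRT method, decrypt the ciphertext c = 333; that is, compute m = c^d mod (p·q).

m₁ = c^(d_p) mod p: c ≡ 32 (mod 43), and 32^23 mod 43 = 8.
m₂ = c^(d_q) mod q: c ≡ 3 (mod 11), and 3^1 mod 11 = 3.
h = q_inv·(m₁ − m₂) mod p = 4·(8 − 3) mod 43 = 20.
m = m₂ + h·q = 3 + 20·11 = 223.

223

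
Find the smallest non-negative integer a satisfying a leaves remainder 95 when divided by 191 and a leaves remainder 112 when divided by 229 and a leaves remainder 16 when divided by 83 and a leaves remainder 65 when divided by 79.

Combine the congruences pairwise.
From a ≡ 95 (mod 191) write a = 95 + 191t. Substituting into a ≡ 112 (mod 229) gives 191t ≡ 17 (mod 229), and since 191⁻¹ ≡ 6 (mod 229), t ≡ 102. Hence a ≡ 95 + 191·102 = 19577 (mod 43739).
From a ≡ 19577 (mod 43739) write a = 19577 + 43739t. Substituting into a ≡ 16 (mod 83) gives 43739t ≡ 27 (mod 83), and since 81⁻¹ ≡ 41 (mod 83), t ≡ 28. Hence a ≡ 19577 + 43739·28 = 1244269 (mod 3630337).
From a ≡ 1244269 (mod 3630337) write a = 1244269 + 3630337t. Substituting into a ≡ 65 (mod 79) gives 3630337t ≡ 46 (mod 79), and since 50⁻¹ ≡ 49 (mod 79), t ≡ 42. Hence a ≡ 1244269 + 3630337·42 = 153718423 (mod 286796623).

153718423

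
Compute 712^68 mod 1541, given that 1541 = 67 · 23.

1496

Mod 67: 712 ≡ 42; by Fermat, exponent reduces to 68 mod 66 = 2; 42^2 ≡ 22 (mod 67).
Mod 23: 712 ≡ 22; by Fermat, exponent reduces to 68 mod 22 = 2; 22^2 ≡ 1 (mod 23).
Combine by CRT: x ≡ 22 (mod 67), x ≡ 1 (mod 23) ⇒ x ≡ 1496 (mod 1541).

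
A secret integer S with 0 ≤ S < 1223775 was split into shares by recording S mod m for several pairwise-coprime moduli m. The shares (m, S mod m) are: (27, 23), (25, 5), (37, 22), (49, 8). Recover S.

The moduli are pairwise coprime; N = 27·25·37·49 = 1223775.
N/27 = 45325; 45325 ≡ 19 (mod 27); 19·10 ≡ 1, so inverse 10.
N/25 = 48951; 48951 ≡ 1 (mod 25), inverse 1.
N/37 = 33075; 33075 ≡ 34 (mod 37); 34·12 ≡ 1, so inverse 12.
N/49 = 24975; 24975 ≡ 34 (mod 49); 34·13 ≡ 1, so inverse 13.
S ≡ 23·45325·10 + 5·48951·1 + 22·33075·12 + 8·24975·13 = 21998705.
21998705 mod 1223775 = 1194530.

1194530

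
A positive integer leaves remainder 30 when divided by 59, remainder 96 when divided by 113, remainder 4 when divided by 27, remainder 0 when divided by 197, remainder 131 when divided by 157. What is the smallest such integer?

4698871186

From m ≡ 30 (mod 59) write m = 30 + 59t. Substituting into m ≡ 96 (mod 113) gives 59t ≡ 66 (mod 113), and since 59⁻¹ ≡ 23 (mod 113), t ≡ 49. Hence m ≡ 30 + 59·49 = 2921 (mod 6667).
From m ≡ 2921 (mod 6667) write m = 2921 + 6667t. Substituting into m ≡ 4 (mod 27) gives 6667t ≡ 26 (mod 27), and since 25⁻¹ ≡ 13 (mod 27), t ≡ 14. Hence m ≡ 2921 + 6667·14 = 96259 (mod 180009).
From m ≡ 96259 (mod 180009) write m = 96259 + 180009t. Substituting into m ≡ 0 (mod 197) gives 180009t ≡ 74 (mod 197), and since 148⁻¹ ≡ 4 (mod 197), t ≡ 99. Hence m ≡ 96259 + 180009·99 = 17917150 (mod 35461773).
From m ≡ 17917150 (mod 35461773) write m = 17917150 + 35461773t. Substituting into m ≡ 131 (mod 157) gives 35461773t ≡ 135 (mod 157), and since 26⁻¹ ≡ 151 (mod 157), t ≡ 132. Hence m ≡ 17917150 + 35461773·132 = 4698871186 (mod 5567498361).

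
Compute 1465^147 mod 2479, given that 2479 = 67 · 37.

1546

Mod 67: 1465 ≡ 58; by Fermat, exponent reduces to 147 mod 66 = 15; 58^15 ≡ 5 (mod 67).
Mod 37: 1465 ≡ 22; by Fermat, exponent reduces to 147 mod 36 = 3; 22^3 ≡ 29 (mod 37).
Combine by CRT: x ≡ 5 (mod 67), x ≡ 29 (mod 37) ⇒ x ≡ 1546 (mod 2479).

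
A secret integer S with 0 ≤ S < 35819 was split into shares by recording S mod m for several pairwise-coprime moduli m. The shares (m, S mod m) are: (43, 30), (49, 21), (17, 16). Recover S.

From S ≡ 30 (mod 43) write S = 30 + 43t. Substituting into S ≡ 21 (mod 49) gives 43t ≡ 40 (mod 49), and since 43⁻¹ ≡ 8 (mod 49), t ≡ 26. Hence S ≡ 30 + 43·26 = 1148 (mod 2107).
From S ≡ 1148 (mod 2107) write S = 1148 + 2107t. Substituting into S ≡ 16 (mod 17) gives 2107t ≡ 7 (mod 17), and since 16⁻¹ ≡ 16 (mod 17), t ≡ 10. Hence S ≡ 1148 + 2107·10 = 22218 (mod 35819).

22218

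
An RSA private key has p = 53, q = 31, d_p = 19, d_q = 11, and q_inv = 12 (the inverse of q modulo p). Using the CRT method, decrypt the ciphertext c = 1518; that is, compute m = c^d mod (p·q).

m₁ = c^(d_p) mod p: c ≡ 34 (mod 53), and 34^19 mod 53 = 2.
m₂ = c^(d_q) mod q: c ≡ 30 (mod 31), and 30^11 mod 31 = 30.
h = q_inv·(m₁ − m₂) mod p = 12·(2 − 30) mod 53 = 35.
m = m₂ + h·q = 30 + 35·31 = 1115.

1115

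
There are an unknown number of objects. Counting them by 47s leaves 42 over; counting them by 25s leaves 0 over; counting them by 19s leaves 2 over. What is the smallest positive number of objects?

The moduli are pairwise coprime; M = 47·25·19 = 22325.
M/47 = 475; 475 ≡ 5 (mod 47); 5·19 ≡ 1, so inverse 19.
M/25 = 893; 893 ≡ 18 (mod 25); 18·7 ≡ 1, so inverse 7.
M/19 = 1175; 1175 ≡ 16 (mod 19); 16·6 ≡ 1, so inverse 6.
N ≡ 42·475·19 + 0·893·7 + 2·1175·6 = 393150.
393150 mod 22325 = 13625.

13625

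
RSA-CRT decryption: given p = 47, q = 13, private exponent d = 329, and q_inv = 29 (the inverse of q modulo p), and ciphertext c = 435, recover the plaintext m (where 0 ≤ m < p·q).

d_p = d mod (p−1) = 329 mod 46 = 7; d_q = d mod (q−1) = 5.
m₁ = c^(d_p) mod p: c ≡ 12 (mod 47), and 12^7 mod 47 = 42.
m₂ = c^(d_q) mod q: c ≡ 6 (mod 13), and 6^5 mod 13 = 2.
h = q_inv·(m₁ − m₂) mod p = 29·(42 − 2) mod 47 = 32.
m = m₂ + h·q = 2 + 32·13 = 418.

418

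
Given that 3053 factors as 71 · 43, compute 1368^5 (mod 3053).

Mod 71: 1368 ≡ 19; 19^5 ≡ 45 (mod 71).
Mod 43: 1368 ≡ 35; 35^5 ≡ 41 (mod 43).
Combine by CRT: x ≡ 45 (mod 71), x ≡ 41 (mod 43) ⇒ x ≡ 471 (mod 3053).

471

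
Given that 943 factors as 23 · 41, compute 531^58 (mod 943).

Mod 23: 531 ≡ 2; by Fermat, exponent reduces to 58 mod 22 = 14; 2^14 ≡ 8 (mod 23).
Mod 41: 531 ≡ 39; by Fermat, exponent reduces to 58 mod 40 = 18; 39^18 ≡ 31 (mod 41).
Combine by CRT: x ≡ 8 (mod 23), x ≡ 31 (mod 41) ⇒ x ≡ 31 (mod 943).

31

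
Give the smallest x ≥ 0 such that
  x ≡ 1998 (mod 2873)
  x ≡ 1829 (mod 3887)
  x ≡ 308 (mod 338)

Combine the congruences pairwise.
gcd(2873, 3887) = 169 and 169 | (1829 − 1998), so the pair is consistent; merging gives x ≡ 13490 (mod 66079), where 66079 = lcm(2873, 3887).
gcd(66079, 338) = 169 and 169 | (308 − 13490), so the pair is consistent; merging gives x ≡ 13490 (mod 132158), where 132158 = lcm(66079, 338).
The solution is unique modulo lcm(2873, 3887, 338) = 132158.

13490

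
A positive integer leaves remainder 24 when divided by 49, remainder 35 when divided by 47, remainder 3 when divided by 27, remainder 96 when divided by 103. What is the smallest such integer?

1000947

From x ≡ 24 (mod 49) write x = 24 + 49t. Substituting into x ≡ 35 (mod 47) gives 49t ≡ 11 (mod 47), and since 2⁻¹ ≡ 24 (mod 47), t ≡ 29. Hence x ≡ 24 + 49·29 = 1445 (mod 2303).
From x ≡ 1445 (mod 2303) write x = 1445 + 2303t. Substituting into x ≡ 3 (mod 27) gives 2303t ≡ 16 (mod 27), and since 8⁻¹ ≡ 17 (mod 27), t ≡ 2. Hence x ≡ 1445 + 2303·2 = 6051 (mod 62181).
From x ≡ 6051 (mod 62181) write x = 6051 + 62181t. Substituting into x ≡ 96 (mod 103) gives 62181t ≡ 19 (mod 103), and since 72⁻¹ ≡ 93 (mod 103), t ≡ 16. Hence x ≡ 6051 + 62181·16 = 1000947 (mod 6404643).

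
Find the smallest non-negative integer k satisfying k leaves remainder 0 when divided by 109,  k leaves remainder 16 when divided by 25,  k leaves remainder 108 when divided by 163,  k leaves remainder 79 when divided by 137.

The moduli are pairwise coprime; N = 109·25·163·137 = 60851975.
N/109 = 558275; 558275 ≡ 86 (mod 109); 86·90 ≡ 1, so inverse 90.
N/25 = 2434079; 2434079 ≡ 4 (mod 25); 4·19 ≡ 1, so inverse 19.
N/163 = 373325; 373325 ≡ 55 (mod 163); 55·83 ≡ 1, so inverse 83.
N/137 = 444175; 444175 ≡ 21 (mod 137); 21·124 ≡ 1, so inverse 124.
k ≡ 0·558275·90 + 16·2434079·19 + 108·373325·83 + 79·444175·124 = 8437583616.
8437583616 mod 60851975 = 40011066.

40011066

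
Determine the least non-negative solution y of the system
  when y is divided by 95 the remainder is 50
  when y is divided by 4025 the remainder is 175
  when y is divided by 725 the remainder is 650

gcd(95, 4025) = 5 and 5 | (175 − 50), so the pair is consistent; merging gives y ≡ 40425 (mod 76475), where 76475 = lcm(95, 4025).
gcd(76475, 725) = 25 and 25 | (650 − 40425), so the pair is consistent; merging gives y ≡ 1646400 (mod 2217775), where 2217775 = lcm(76475, 725).
The solution is unique modulo lcm(95, 4025, 725) = 2217775.

1646400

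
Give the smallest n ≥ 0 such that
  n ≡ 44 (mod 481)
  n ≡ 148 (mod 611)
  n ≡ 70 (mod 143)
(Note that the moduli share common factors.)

166951

gcd(481, 611) = 13 and 13 | (148 − 44), so the pair is consistent; merging gives n ≡ 8702 (mod 22607), where 22607 = lcm(481, 611).
gcd(22607, 143) = 13 and 13 | (70 − 8702), so the pair is consistent; merging gives n ≡ 166951 (mod 248677), where 248677 = lcm(22607, 143).
The solution is unique modulo lcm(481, 611, 143) = 248677.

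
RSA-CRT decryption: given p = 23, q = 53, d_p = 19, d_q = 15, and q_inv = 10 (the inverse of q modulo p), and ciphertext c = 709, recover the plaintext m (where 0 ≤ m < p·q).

658

m₁ = c^(d_p) mod p: c ≡ 19 (mod 23), and 19^19 mod 23 = 14.
m₂ = c^(d_q) mod q: c ≡ 20 (mod 53), and 20^15 mod 53 = 22.
h = q_inv·(m₁ − m₂) mod p = 10·(14 − 22) mod 23 = 12.
m = m₂ + h·q = 22 + 12·53 = 658.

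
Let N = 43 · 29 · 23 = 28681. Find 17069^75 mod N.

Mod 43: 17069 ≡ 41; by Fermat, exponent reduces to 75 mod 42 = 33; 41^33 ≡ 11 (mod 43).
Mod 29: 17069 ≡ 17; by Fermat, exponent reduces to 75 mod 28 = 19; 17^19 ≡ 12 (mod 29).
Mod 23: 17069 ≡ 3; by Fermat, exponent reduces to 75 mod 22 = 9; 3^9 ≡ 18 (mod 23).
Combine by CRT: x ≡ 11 (mod 43), x ≡ 12 (mod 29), x ≡ 18 (mod 23) ⇒ x ≡ 17383 (mod 28681).

17383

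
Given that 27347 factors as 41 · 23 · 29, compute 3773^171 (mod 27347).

21690

Mod 41: 3773 ≡ 1; by Fermat, exponent reduces to 171 mod 40 = 11; 1^11 ≡ 1 (mod 41).
Mod 23: 3773 ≡ 1; by Fermat, exponent reduces to 171 mod 22 = 17; 1^17 ≡ 1 (mod 23).
Mod 29: 3773 ≡ 3; by Fermat, exponent reduces to 171 mod 28 = 3; 3^3 ≡ 27 (mod 29).
Combine by CRT: x ≡ 1 (mod 41), x ≡ 1 (mod 23), x ≡ 27 (mod 29) ⇒ x ≡ 21690 (mod 27347).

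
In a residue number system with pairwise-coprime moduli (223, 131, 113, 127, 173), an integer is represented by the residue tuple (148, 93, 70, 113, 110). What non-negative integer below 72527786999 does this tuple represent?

69525458090

Combine the congruences pairwise.
From x ≡ 148 (mod 223) write x = 148 + 223t. Substituting into x ≡ 93 (mod 131) gives 223t ≡ 76 (mod 131), and since 92⁻¹ ≡ 47 (mod 131), t ≡ 35. Hence x ≡ 148 + 223·35 = 7953 (mod 29213).
From x ≡ 7953 (mod 29213) write x = 7953 + 29213t. Substituting into x ≡ 70 (mod 113) gives 29213t ≡ 27 (mod 113), and since 59⁻¹ ≡ 23 (mod 113), t ≡ 56. Hence x ≡ 7953 + 29213·56 = 1643881 (mod 3301069).
From x ≡ 1643881 (mod 3301069) write x = 1643881 + 3301069t. Substituting into x ≡ 113 (mod 127) gives 3301069t ≡ 120 (mod 127), and since 85⁻¹ ≡ 3 (mod 127), t ≡ 106. Hence x ≡ 1643881 + 3301069·106 = 351557195 (mod 419235763).
From x ≡ 351557195 (mod 419235763) write x = 351557195 + 419235763t. Substituting into x ≡ 110 (mod 173) gives 419235763t ≡ 21 (mod 173), and since 19⁻¹ ≡ 82 (mod 173), t ≡ 165. Hence x ≡ 351557195 + 419235763·165 = 69525458090 (mod 72527786999).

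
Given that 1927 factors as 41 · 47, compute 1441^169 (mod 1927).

757

Mod 41: 1441 ≡ 6; by Fermat, exponent reduces to 169 mod 40 = 9; 6^9 ≡ 19 (mod 41).
Mod 47: 1441 ≡ 31; by Fermat, exponent reduces to 169 mod 46 = 31; 31^31 ≡ 5 (mod 47).
Combine by CRT: x ≡ 19 (mod 41), x ≡ 5 (mod 47) ⇒ x ≡ 757 (mod 1927).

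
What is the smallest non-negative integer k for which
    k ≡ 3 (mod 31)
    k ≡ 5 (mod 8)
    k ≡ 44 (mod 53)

5397

The moduli are pairwise coprime; N = 31·8·53 = 13144.
N/31 = 424; 424 ≡ 21 (mod 31); 21·3 ≡ 1, so inverse 3.
N/8 = 1643; 1643 ≡ 3 (mod 8); 3·3 ≡ 1, so inverse 3.
N/53 = 248; 248 ≡ 36 (mod 53); 36·28 ≡ 1, so inverse 28.
k ≡ 3·424·3 + 5·1643·3 + 44·248·28 = 333997.
333997 mod 13144 = 5397.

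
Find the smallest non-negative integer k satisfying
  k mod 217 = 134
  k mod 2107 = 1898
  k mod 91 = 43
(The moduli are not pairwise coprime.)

gcd(217, 2107) = 7 and 7 | (1898 − 134), so the pair is consistent; merging gives k ≡ 60894 (mod 65317), where 65317 = lcm(217, 2107).
gcd(65317, 91) = 7 and 7 | (43 − 60894), so the pair is consistent; merging gives k ≡ 256845 (mod 849121), where 849121 = lcm(65317, 91).
The solution is unique modulo lcm(217, 2107, 91) = 849121.

256845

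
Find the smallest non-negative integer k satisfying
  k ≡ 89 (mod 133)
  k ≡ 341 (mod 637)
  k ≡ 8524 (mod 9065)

gcd(133, 637) = 7 and 7 | (341 − 89), so the pair is consistent; merging gives k ≡ 6074 (mod 12103), where 12103 = lcm(133, 637).
gcd(12103, 9065) = 49 and 49 | (8524 − 6074), so the pair is consistent; merging gives k ≡ 1821524 (mod 2239055), where 2239055 = lcm(12103, 9065).
The solution is unique modulo lcm(133, 637, 9065) = 2239055.

1821524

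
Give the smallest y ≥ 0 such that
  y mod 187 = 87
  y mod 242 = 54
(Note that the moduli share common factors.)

Combine the congruences pairwise.
gcd(187, 242) = 11 and 11 | (54 − 87), so the pair is consistent; merging gives y ≡ 1022 (mod 4114), where 4114 = lcm(187, 242).
The solution is unique modulo lcm(187, 242) = 4114.

1022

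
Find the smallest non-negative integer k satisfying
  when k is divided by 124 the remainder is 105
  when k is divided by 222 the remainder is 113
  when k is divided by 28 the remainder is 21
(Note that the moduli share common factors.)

gcd(124, 222) = 2 and 2 | (113 − 105), so the pair is consistent; merging gives k ≡ 10769 (mod 13764), where 13764 = lcm(124, 222).
gcd(13764, 28) = 4 and 4 | (21 − 10769), so the pair is consistent; merging gives k ≡ 38297 (mod 96348), where 96348 = lcm(13764, 28).
The solution is unique modulo lcm(124, 222, 28) = 96348.

38297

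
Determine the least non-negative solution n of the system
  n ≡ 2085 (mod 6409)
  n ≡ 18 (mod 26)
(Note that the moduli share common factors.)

8494

gcd(6409, 26) = 13 and 13 | (18 − 2085), so the pair is consistent; merging gives n ≡ 8494 (mod 12818), where 12818 = lcm(6409, 26).
The solution is unique modulo lcm(6409, 26) = 12818.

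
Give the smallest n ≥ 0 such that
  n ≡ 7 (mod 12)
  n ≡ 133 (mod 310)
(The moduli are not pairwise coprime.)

Combine the congruences pairwise.
gcd(12, 310) = 2 and 2 | (133 − 7), so the pair is consistent; merging gives n ≡ 1063 (mod 1860), where 1860 = lcm(12, 310).
The solution is unique modulo lcm(12, 310) = 1860.

1063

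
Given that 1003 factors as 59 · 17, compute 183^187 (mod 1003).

Mod 59: 183 ≡ 6; by Fermat, exponent reduces to 187 mod 58 = 13; 6^13 ≡ 11 (mod 59).
Mod 17: 183 ≡ 13; by Fermat, exponent reduces to 187 mod 16 = 11; 13^11 ≡ 4 (mod 17).
Combine by CRT: x ≡ 11 (mod 59), x ≡ 4 (mod 17) ⇒ x ≡ 837 (mod 1003).

837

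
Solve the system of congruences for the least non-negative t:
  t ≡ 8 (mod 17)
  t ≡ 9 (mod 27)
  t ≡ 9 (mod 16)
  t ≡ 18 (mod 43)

From t ≡ 8 (mod 17) write t = 8 + 17s. Substituting into t ≡ 9 (mod 27) gives 17s ≡ 1 (mod 27), and since 17⁻¹ ≡ 8 (mod 27), s ≡ 8. Hence t ≡ 8 + 17·8 = 144 (mod 459).
From t ≡ 144 (mod 459) write t = 144 + 459s. Substituting into t ≡ 9 (mod 16) gives 459s ≡ 9 (mod 16), and since 11⁻¹ ≡ 3 (mod 16), s ≡ 11. Hence t ≡ 144 + 459·11 = 5193 (mod 7344).
From t ≡ 5193 (mod 7344) write t = 5193 + 7344s. Substituting into t ≡ 18 (mod 43) gives 7344s ≡ 28 (mod 43), and since 34⁻¹ ≡ 19 (mod 43), s ≡ 16. Hence t ≡ 5193 + 7344·16 = 122697 (mod 315792).

122697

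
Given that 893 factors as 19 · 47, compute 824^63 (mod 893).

Mod 19: 824 ≡ 7; by Fermat, exponent reduces to 63 mod 18 = 9; 7^9 ≡ 1 (mod 19).
Mod 47: 824 ≡ 25; by Fermat, exponent reduces to 63 mod 46 = 17; 25^17 ≡ 34 (mod 47).
Combine by CRT: x ≡ 1 (mod 19), x ≡ 34 (mod 47) ⇒ x ≡ 457 (mod 893).

457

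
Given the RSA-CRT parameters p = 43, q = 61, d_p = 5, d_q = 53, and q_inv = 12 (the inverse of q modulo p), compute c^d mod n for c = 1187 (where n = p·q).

1594

m₁ = c^(d_p) mod p: c ≡ 26 (mod 43), and 26^5 mod 43 = 3.
m₂ = c^(d_q) mod q: c ≡ 28 (mod 61), and 28^53 mod 61 = 8.
h = q_inv·(m₁ − m₂) mod p = 12·(3 − 8) mod 43 = 26.
m = m₂ + h·q = 8 + 26·61 = 1594.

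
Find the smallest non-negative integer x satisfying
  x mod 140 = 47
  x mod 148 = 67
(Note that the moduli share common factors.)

Combine the congruences pairwise.
gcd(140, 148) = 4 and 4 | (67 − 47), so the pair is consistent; merging gives x ≡ 2287 (mod 5180), where 5180 = lcm(140, 148).
The solution is unique modulo lcm(140, 148) = 5180.

2287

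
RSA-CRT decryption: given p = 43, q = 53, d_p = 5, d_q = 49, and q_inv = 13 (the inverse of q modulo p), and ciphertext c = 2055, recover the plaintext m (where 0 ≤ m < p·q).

m₁ = c^(d_p) mod p: c ≡ 34 (mod 43), and 34^5 mod 43 = 33.
m₂ = c^(d_q) mod q: c ≡ 41 (mod 53), and 41^49 mod 53 = 48.
h = q_inv·(m₁ − m₂) mod p = 13·(33 − 48) mod 43 = 20.
m = m₂ + h·q = 48 + 20·53 = 1108.

1108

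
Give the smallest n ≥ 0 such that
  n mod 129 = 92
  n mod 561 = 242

Combine the congruences pairwise.
gcd(129, 561) = 3 and 3 | (242 − 92), so the pair is consistent; merging gives n ≡ 6413 (mod 24123), where 24123 = lcm(129, 561).
The solution is unique modulo lcm(129, 561) = 24123.

6413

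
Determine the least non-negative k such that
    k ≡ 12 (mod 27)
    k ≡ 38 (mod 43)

984

Combine the congruences pairwise.
From k ≡ 12 (mod 27) write k = 12 + 27t. Substituting into k ≡ 38 (mod 43) gives 27t ≡ 26 (mod 43), and since 27⁻¹ ≡ 8 (mod 43), t ≡ 36. Hence k ≡ 12 + 27·36 = 984 (mod 1161).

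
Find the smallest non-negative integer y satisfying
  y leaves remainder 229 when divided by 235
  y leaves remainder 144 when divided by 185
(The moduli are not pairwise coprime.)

Combine the congruences pairwise.
gcd(235, 185) = 5 and 5 | (144 − 229), so the pair is consistent; merging gives y ≡ 699 (mod 8695), where 8695 = lcm(235, 185).
The solution is unique modulo lcm(235, 185) = 8695.

699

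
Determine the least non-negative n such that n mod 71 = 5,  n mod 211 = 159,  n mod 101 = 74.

855342

The moduli are pairwise coprime; M = 71·211·101 = 1513081.
M/71 = 21311; 21311 ≡ 11 (mod 71); 11·13 ≡ 1, so inverse 13.
M/211 = 7171; 7171 ≡ 208 (mod 211); 208·70 ≡ 1, so inverse 70.
M/101 = 14981; 14981 ≡ 33 (mod 101); 33·49 ≡ 1, so inverse 49.
n ≡ 5·21311·13 + 159·7171·70 + 74·14981·49 = 135519551.
135519551 mod 1513081 = 855342.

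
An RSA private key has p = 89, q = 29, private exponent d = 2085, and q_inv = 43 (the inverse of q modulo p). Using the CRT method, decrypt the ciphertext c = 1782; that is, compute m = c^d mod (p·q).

1488

d_p = d mod (p−1) = 2085 mod 88 = 61; d_q = d mod (q−1) = 13.
m₁ = c^(d_p) mod p: c ≡ 2 (mod 89), and 2^61 mod 89 = 64.
m₂ = c^(d_q) mod q: c ≡ 13 (mod 29), and 13^13 mod 29 = 9.
h = q_inv·(m₁ − m₂) mod p = 43·(64 − 9) mod 89 = 51.
m = m₂ + h·q = 9 + 51·29 = 1488.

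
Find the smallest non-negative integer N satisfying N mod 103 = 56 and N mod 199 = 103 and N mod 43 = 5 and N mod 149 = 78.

The moduli are pairwise coprime; M = 103·199·43·149 = 131324279.
M/103 = 1274993; 1274993 ≡ 59 (mod 103); 59·7 ≡ 1, so inverse 7.
M/199 = 659921; 659921 ≡ 37 (mod 199); 37·156 ≡ 1, so inverse 156.
M/43 = 3054053; 3054053 ≡ 21 (mod 43); 21·41 ≡ 1, so inverse 41.
M/149 = 881371; 881371 ≡ 36 (mod 149); 36·29 ≡ 1, so inverse 29.
N ≡ 56·1274993·7 + 103·659921·156 + 5·3054053·41 + 78·881371·29 = 13723149951.
13723149951 mod 131324279 = 65424935.

65424935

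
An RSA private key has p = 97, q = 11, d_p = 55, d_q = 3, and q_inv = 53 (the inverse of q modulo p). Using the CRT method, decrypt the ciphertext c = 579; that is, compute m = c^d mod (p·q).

m₁ = c^(d_p) mod p: c ≡ 94 (mod 97), and 94^55 mod 97 = 44.
m₂ = c^(d_q) mod q: c ≡ 7 (mod 11), and 7^3 mod 11 = 2.
h = q_inv·(m₁ − m₂) mod p = 53·(44 − 2) mod 97 = 92.
m = m₂ + h·q = 2 + 92·11 = 1014.

1014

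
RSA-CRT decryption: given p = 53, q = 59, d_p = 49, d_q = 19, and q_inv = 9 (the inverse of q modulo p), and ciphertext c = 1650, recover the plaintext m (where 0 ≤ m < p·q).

812

m₁ = c^(d_p) mod p: c ≡ 7 (mod 53), and 7^49 mod 53 = 17.
m₂ = c^(d_q) mod q: c ≡ 57 (mod 59), and 57^19 mod 59 = 45.
h = q_inv·(m₁ − m₂) mod p = 9·(17 − 45) mod 53 = 13.
m = m₂ + h·q = 45 + 13·59 = 812.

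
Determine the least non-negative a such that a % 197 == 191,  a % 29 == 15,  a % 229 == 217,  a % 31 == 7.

Combine the congruences pairwise.
From a ≡ 191 (mod 197) write a = 191 + 197t. Substituting into a ≡ 15 (mod 29) gives 197t ≡ 27 (mod 29), and since 23⁻¹ ≡ 24 (mod 29), t ≡ 10. Hence a ≡ 191 + 197·10 = 2161 (mod 5713).
From a ≡ 2161 (mod 5713) write a = 2161 + 5713t. Substituting into a ≡ 217 (mod 229) gives 5713t ≡ 117 (mod 229), and since 217⁻¹ ≡ 19 (mod 229), t ≡ 162. Hence a ≡ 2161 + 5713·162 = 927667 (mod 1308277).
From a ≡ 927667 (mod 1308277) write a = 927667 + 1308277t. Substituting into a ≡ 7 (mod 31) gives 1308277t ≡ 15 (mod 31), and since 15⁻¹ ≡ 29 (mod 31), t ≡ 1. Hence a ≡ 927667 + 1308277·1 = 2235944 (mod 40556587).

2235944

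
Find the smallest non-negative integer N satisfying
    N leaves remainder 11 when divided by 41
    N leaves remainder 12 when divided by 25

462

Combine the congruences pairwise.
From N ≡ 11 (mod 41) write N = 11 + 41t. Substituting into N ≡ 12 (mod 25) gives 41t ≡ 1 (mod 25), and since 16⁻¹ ≡ 11 (mod 25), t ≡ 11. Hence N ≡ 11 + 41·11 = 462 (mod 1025).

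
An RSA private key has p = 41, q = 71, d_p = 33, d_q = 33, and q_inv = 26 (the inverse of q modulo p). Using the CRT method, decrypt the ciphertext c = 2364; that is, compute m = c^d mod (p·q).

478

m₁ = c^(d_p) mod p: c ≡ 27 (mod 41), and 27^33 mod 41 = 27.
m₂ = c^(d_q) mod q: c ≡ 21 (mod 71), and 21^33 mod 71 = 52.
h = q_inv·(m₁ − m₂) mod p = 26·(27 − 52) mod 41 = 6.
m = m₂ + h·q = 52 + 6·71 = 478.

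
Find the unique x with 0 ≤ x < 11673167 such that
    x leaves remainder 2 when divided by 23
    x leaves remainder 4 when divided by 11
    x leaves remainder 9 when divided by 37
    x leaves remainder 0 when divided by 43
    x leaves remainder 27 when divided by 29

43817

Combine the congruences pairwise.
From x ≡ 2 (mod 23) write x = 2 + 23t. Substituting into x ≡ 4 (mod 11) gives 23t ≡ 2 (mod 11), and since 1⁻¹ ≡ 1 (mod 11), t ≡ 2. Hence x ≡ 2 + 23·2 = 48 (mod 253).
From x ≡ 48 (mod 253) write x = 48 + 253t. Substituting into x ≡ 9 (mod 37) gives 253t ≡ 35 (mod 37), and since 31⁻¹ ≡ 6 (mod 37), t ≡ 25. Hence x ≡ 48 + 253·25 = 6373 (mod 9361).
From x ≡ 6373 (mod 9361) write x = 6373 + 9361t. Substituting into x ≡ 0 (mod 43) gives 9361t ≡ 34 (mod 43), and since 30⁻¹ ≡ 33 (mod 43), t ≡ 4. Hence x ≡ 6373 + 9361·4 = 43817 (mod 402523).
From x ≡ 43817 (mod 402523) write x = 43817 + 402523t. Substituting into x ≡ 27 (mod 29) gives 402523t ≡ 0 (mod 29), and since 3⁻¹ ≡ 10 (mod 29), t ≡ 0. Hence x ≡ 43817 + 402523·0 = 43817 (mod 11673167).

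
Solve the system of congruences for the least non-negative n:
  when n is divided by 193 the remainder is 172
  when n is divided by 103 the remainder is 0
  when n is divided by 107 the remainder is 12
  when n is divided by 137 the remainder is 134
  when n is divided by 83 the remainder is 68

9402158064

The moduli are pairwise coprime; M = 193·103·107·137·83 = 24186719663.
M/193 = 125319791; 125319791 ≡ 66 (mod 193); 66·155 ≡ 1, so inverse 155.
M/103 = 234822521; 234822521 ≡ 31 (mod 103); 31·10 ≡ 1, so inverse 10.
M/107 = 226044109; 226044109 ≡ 82 (mod 107); 82·77 ≡ 1, so inverse 77.
M/137 = 176545399; 176545399 ≡ 75 (mod 137); 75·95 ≡ 1, so inverse 95.
M/83 = 291406261; 291406261 ≡ 67 (mod 83); 67·57 ≡ 1, so inverse 57.
n ≡ 172·125319791·155 + 0·234822521·10 + 12·226044109·77 + 134·176545399·95 + 68·291406261·57 = 6926803981682.
6926803981682 mod 24186719663 = 9402158064.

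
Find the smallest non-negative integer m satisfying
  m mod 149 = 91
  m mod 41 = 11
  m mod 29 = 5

The moduli are pairwise coprime; N = 149·41·29 = 177161.
N/149 = 1189; 1189 ≡ 146 (mod 149); 146·99 ≡ 1, so inverse 99.
N/41 = 4321; 4321 ≡ 16 (mod 41); 16·18 ≡ 1, so inverse 18.
N/29 = 6109; 6109 ≡ 19 (mod 29); 19·26 ≡ 1, so inverse 26.
m ≡ 91·1189·99 + 11·4321·18 + 5·6109·26 = 12361429.
12361429 mod 177161 = 137320.

137320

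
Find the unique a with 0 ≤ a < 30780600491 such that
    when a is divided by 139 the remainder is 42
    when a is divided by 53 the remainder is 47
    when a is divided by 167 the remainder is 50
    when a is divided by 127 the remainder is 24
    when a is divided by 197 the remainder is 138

8619421317

Combine the congruences pairwise.
From a ≡ 42 (mod 139) write a = 42 + 139t. Substituting into a ≡ 47 (mod 53) gives 139t ≡ 5 (mod 53), and since 33⁻¹ ≡ 45 (mod 53), t ≡ 13. Hence a ≡ 42 + 139·13 = 1849 (mod 7367).
From a ≡ 1849 (mod 7367) write a = 1849 + 7367t. Substituting into a ≡ 50 (mod 167) gives 7367t ≡ 38 (mod 167), and since 19⁻¹ ≡ 44 (mod 167), t ≡ 2. Hence a ≡ 1849 + 7367·2 = 16583 (mod 1230289).
From a ≡ 16583 (mod 1230289) write a = 16583 + 1230289t. Substituting into a ≡ 24 (mod 127) gives 1230289t ≡ 78 (mod 127), and since 40⁻¹ ≡ 54 (mod 127), t ≡ 21. Hence a ≡ 16583 + 1230289·21 = 25852652 (mod 156246703).
From a ≡ 25852652 (mod 156246703) write a = 25852652 + 156246703t. Substituting into a ≡ 138 (mod 197) gives 156246703t ≡ 190 (mod 197), and since 93⁻¹ ≡ 161 (mod 197), t ≡ 55. Hence a ≡ 25852652 + 156246703·55 = 8619421317 (mod 30780600491).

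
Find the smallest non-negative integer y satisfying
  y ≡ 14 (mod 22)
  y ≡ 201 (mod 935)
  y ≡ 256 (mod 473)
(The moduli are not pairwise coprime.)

75936

Combine the congruences pairwise.
gcd(22, 935) = 11 and 11 | (201 − 14), so the pair is consistent; merging gives y ≡ 1136 (mod 1870), where 1870 = lcm(22, 935).
gcd(1870, 473) = 11 and 11 | (256 − 1136), so the pair is consistent; merging gives y ≡ 75936 (mod 80410), where 80410 = lcm(1870, 473).
The solution is unique modulo lcm(22, 935, 473) = 80410.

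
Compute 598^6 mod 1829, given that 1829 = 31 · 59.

597

Mod 31: 598 ≡ 9; 9^6 ≡ 8 (mod 31).
Mod 59: 598 ≡ 8; 8^6 ≡ 7 (mod 59).
Combine by CRT: x ≡ 8 (mod 31), x ≡ 7 (mod 59) ⇒ x ≡ 597 (mod 1829).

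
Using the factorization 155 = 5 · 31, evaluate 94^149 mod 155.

94

Mod 5: 94 ≡ 4; by Fermat, exponent reduces to 149 mod 4 = 1; 4^1 ≡ 4 (mod 5).
Mod 31: 94 ≡ 1; by Fermat, exponent reduces to 149 mod 30 = 29; 1^29 ≡ 1 (mod 31).
Combine by CRT: x ≡ 4 (mod 5), x ≡ 1 (mod 31) ⇒ x ≡ 94 (mod 155).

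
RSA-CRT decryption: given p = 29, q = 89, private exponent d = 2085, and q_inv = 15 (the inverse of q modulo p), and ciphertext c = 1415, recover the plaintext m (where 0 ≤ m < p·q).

d_p = d mod (p−1) = 2085 mod 28 = 13; d_q = d mod (q−1) = 61.
m₁ = c^(d_p) mod p: c ≡ 23 (mod 29), and 23^13 mod 29 = 24.
m₂ = c^(d_q) mod q: c ≡ 80 (mod 89), and 80^61 mod 89 = 53.
h = q_inv·(m₁ − m₂) mod p = 15·(24 − 53) mod 29 = 0.
m = m₂ + h·q = 53 + 0·89 = 53.

53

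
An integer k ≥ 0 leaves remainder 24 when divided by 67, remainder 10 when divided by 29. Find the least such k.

1431

Combine the congruences pairwise.
From k ≡ 24 (mod 67) write k = 24 + 67t. Substituting into k ≡ 10 (mod 29) gives 67t ≡ 15 (mod 29), and since 9⁻¹ ≡ 13 (mod 29), t ≡ 21. Hence k ≡ 24 + 67·21 = 1431 (mod 1943).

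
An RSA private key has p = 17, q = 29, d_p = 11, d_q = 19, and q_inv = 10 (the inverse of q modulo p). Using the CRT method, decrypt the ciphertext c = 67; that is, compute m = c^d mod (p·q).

m₁ = c^(d_p) mod p: c ≡ 16 (mod 17), and 16^11 mod 17 = 16.
m₂ = c^(d_q) mod q: c ≡ 9 (mod 29), and 9^19 mod 29 = 5.
h = q_inv·(m₁ − m₂) mod p = 10·(16 − 5) mod 17 = 8.
m = m₂ + h·q = 5 + 8·29 = 237.

237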